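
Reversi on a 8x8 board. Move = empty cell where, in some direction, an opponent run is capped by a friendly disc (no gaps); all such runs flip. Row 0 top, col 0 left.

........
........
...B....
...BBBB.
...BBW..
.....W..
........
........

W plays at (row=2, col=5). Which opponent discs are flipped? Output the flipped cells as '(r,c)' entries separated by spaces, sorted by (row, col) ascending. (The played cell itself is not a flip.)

Answer: (3,5)

Derivation:
Dir NW: first cell '.' (not opp) -> no flip
Dir N: first cell '.' (not opp) -> no flip
Dir NE: first cell '.' (not opp) -> no flip
Dir W: first cell '.' (not opp) -> no flip
Dir E: first cell '.' (not opp) -> no flip
Dir SW: opp run (3,4) (4,3), next='.' -> no flip
Dir S: opp run (3,5) capped by W -> flip
Dir SE: opp run (3,6), next='.' -> no flip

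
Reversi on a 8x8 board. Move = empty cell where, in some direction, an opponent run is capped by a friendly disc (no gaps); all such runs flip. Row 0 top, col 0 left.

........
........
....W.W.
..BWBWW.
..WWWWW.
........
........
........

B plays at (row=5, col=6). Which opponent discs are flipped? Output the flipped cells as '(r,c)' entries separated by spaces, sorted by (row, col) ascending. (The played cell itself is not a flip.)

Answer: (4,5)

Derivation:
Dir NW: opp run (4,5) capped by B -> flip
Dir N: opp run (4,6) (3,6) (2,6), next='.' -> no flip
Dir NE: first cell '.' (not opp) -> no flip
Dir W: first cell '.' (not opp) -> no flip
Dir E: first cell '.' (not opp) -> no flip
Dir SW: first cell '.' (not opp) -> no flip
Dir S: first cell '.' (not opp) -> no flip
Dir SE: first cell '.' (not opp) -> no flip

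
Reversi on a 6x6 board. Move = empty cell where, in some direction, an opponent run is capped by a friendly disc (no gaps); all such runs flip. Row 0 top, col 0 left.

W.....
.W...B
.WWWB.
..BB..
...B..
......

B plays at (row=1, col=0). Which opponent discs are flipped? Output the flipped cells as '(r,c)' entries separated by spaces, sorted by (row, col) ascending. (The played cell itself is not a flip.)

Dir NW: edge -> no flip
Dir N: opp run (0,0), next=edge -> no flip
Dir NE: first cell '.' (not opp) -> no flip
Dir W: edge -> no flip
Dir E: opp run (1,1), next='.' -> no flip
Dir SW: edge -> no flip
Dir S: first cell '.' (not opp) -> no flip
Dir SE: opp run (2,1) capped by B -> flip

Answer: (2,1)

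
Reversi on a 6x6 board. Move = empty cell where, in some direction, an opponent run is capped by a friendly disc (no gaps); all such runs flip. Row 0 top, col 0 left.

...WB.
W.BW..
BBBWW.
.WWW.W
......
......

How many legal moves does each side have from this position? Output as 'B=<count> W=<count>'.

-- B to move --
(0,0): flips 1 -> legal
(0,1): no bracket -> illegal
(0,2): flips 1 -> legal
(1,1): no bracket -> illegal
(1,4): flips 1 -> legal
(1,5): no bracket -> illegal
(2,5): flips 2 -> legal
(3,0): no bracket -> illegal
(3,4): flips 1 -> legal
(4,0): flips 1 -> legal
(4,1): flips 1 -> legal
(4,2): flips 2 -> legal
(4,3): flips 1 -> legal
(4,4): flips 1 -> legal
(4,5): no bracket -> illegal
B mobility = 10
-- W to move --
(0,1): flips 1 -> legal
(0,2): flips 2 -> legal
(0,5): flips 1 -> legal
(1,1): flips 3 -> legal
(1,4): no bracket -> illegal
(1,5): no bracket -> illegal
(3,0): flips 3 -> legal
W mobility = 5

Answer: B=10 W=5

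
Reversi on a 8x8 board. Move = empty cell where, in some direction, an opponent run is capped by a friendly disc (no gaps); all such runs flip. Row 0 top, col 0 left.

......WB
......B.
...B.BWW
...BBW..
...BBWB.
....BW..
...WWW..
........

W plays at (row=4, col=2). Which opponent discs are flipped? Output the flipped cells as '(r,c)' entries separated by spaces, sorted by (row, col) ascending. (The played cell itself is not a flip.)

Dir NW: first cell '.' (not opp) -> no flip
Dir N: first cell '.' (not opp) -> no flip
Dir NE: opp run (3,3), next='.' -> no flip
Dir W: first cell '.' (not opp) -> no flip
Dir E: opp run (4,3) (4,4) capped by W -> flip
Dir SW: first cell '.' (not opp) -> no flip
Dir S: first cell '.' (not opp) -> no flip
Dir SE: first cell '.' (not opp) -> no flip

Answer: (4,3) (4,4)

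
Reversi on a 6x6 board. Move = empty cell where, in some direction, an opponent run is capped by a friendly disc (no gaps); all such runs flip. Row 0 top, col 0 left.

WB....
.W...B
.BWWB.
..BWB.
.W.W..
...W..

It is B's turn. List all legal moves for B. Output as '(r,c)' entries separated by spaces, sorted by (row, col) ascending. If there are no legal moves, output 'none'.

(0,2): no bracket -> illegal
(1,0): no bracket -> illegal
(1,2): flips 2 -> legal
(1,3): no bracket -> illegal
(1,4): flips 1 -> legal
(2,0): no bracket -> illegal
(3,0): no bracket -> illegal
(3,1): no bracket -> illegal
(4,0): no bracket -> illegal
(4,2): flips 1 -> legal
(4,4): no bracket -> illegal
(5,0): flips 1 -> legal
(5,1): no bracket -> illegal
(5,2): flips 1 -> legal
(5,4): flips 1 -> legal

Answer: (1,2) (1,4) (4,2) (5,0) (5,2) (5,4)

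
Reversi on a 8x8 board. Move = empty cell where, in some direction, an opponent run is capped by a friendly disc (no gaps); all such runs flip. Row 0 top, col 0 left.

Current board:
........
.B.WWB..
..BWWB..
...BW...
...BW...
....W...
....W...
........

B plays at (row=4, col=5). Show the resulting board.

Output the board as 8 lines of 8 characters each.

Place B at (4,5); scan 8 dirs for brackets.
Dir NW: opp run (3,4) (2,3), next='.' -> no flip
Dir N: first cell '.' (not opp) -> no flip
Dir NE: first cell '.' (not opp) -> no flip
Dir W: opp run (4,4) capped by B -> flip
Dir E: first cell '.' (not opp) -> no flip
Dir SW: opp run (5,4), next='.' -> no flip
Dir S: first cell '.' (not opp) -> no flip
Dir SE: first cell '.' (not opp) -> no flip
All flips: (4,4)

Answer: ........
.B.WWB..
..BWWB..
...BW...
...BBB..
....W...
....W...
........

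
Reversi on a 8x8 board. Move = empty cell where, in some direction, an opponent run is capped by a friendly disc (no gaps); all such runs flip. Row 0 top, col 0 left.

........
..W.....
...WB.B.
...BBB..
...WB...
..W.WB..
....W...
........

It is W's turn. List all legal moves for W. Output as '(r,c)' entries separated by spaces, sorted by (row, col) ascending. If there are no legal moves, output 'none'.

Answer: (1,4) (2,5) (4,5) (4,6) (5,6)

Derivation:
(1,3): no bracket -> illegal
(1,4): flips 3 -> legal
(1,5): no bracket -> illegal
(1,6): no bracket -> illegal
(1,7): no bracket -> illegal
(2,2): no bracket -> illegal
(2,5): flips 2 -> legal
(2,7): no bracket -> illegal
(3,2): no bracket -> illegal
(3,6): no bracket -> illegal
(3,7): no bracket -> illegal
(4,2): no bracket -> illegal
(4,5): flips 2 -> legal
(4,6): flips 1 -> legal
(5,3): no bracket -> illegal
(5,6): flips 1 -> legal
(6,5): no bracket -> illegal
(6,6): no bracket -> illegal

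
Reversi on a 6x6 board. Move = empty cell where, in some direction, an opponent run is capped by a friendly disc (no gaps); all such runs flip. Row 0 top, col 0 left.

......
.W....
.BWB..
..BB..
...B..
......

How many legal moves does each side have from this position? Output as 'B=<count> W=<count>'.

-- B to move --
(0,0): flips 2 -> legal
(0,1): flips 1 -> legal
(0,2): no bracket -> illegal
(1,0): no bracket -> illegal
(1,2): flips 1 -> legal
(1,3): no bracket -> illegal
(2,0): no bracket -> illegal
(3,1): no bracket -> illegal
B mobility = 3
-- W to move --
(1,0): no bracket -> illegal
(1,2): no bracket -> illegal
(1,3): no bracket -> illegal
(1,4): no bracket -> illegal
(2,0): flips 1 -> legal
(2,4): flips 1 -> legal
(3,0): no bracket -> illegal
(3,1): flips 1 -> legal
(3,4): no bracket -> illegal
(4,1): no bracket -> illegal
(4,2): flips 1 -> legal
(4,4): flips 1 -> legal
(5,2): no bracket -> illegal
(5,3): no bracket -> illegal
(5,4): no bracket -> illegal
W mobility = 5

Answer: B=3 W=5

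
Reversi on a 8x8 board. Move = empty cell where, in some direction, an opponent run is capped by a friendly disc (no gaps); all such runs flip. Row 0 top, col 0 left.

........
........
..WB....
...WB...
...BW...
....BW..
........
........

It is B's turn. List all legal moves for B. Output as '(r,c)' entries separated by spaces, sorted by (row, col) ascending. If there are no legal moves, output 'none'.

(1,1): no bracket -> illegal
(1,2): no bracket -> illegal
(1,3): no bracket -> illegal
(2,1): flips 1 -> legal
(2,4): no bracket -> illegal
(3,1): no bracket -> illegal
(3,2): flips 1 -> legal
(3,5): no bracket -> illegal
(4,2): no bracket -> illegal
(4,5): flips 1 -> legal
(4,6): no bracket -> illegal
(5,3): no bracket -> illegal
(5,6): flips 1 -> legal
(6,4): no bracket -> illegal
(6,5): no bracket -> illegal
(6,6): no bracket -> illegal

Answer: (2,1) (3,2) (4,5) (5,6)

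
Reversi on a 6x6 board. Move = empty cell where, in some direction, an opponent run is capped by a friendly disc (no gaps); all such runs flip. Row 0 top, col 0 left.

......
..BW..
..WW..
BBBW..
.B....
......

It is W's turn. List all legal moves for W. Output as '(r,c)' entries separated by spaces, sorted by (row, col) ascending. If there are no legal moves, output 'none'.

(0,1): flips 1 -> legal
(0,2): flips 1 -> legal
(0,3): no bracket -> illegal
(1,1): flips 1 -> legal
(2,0): no bracket -> illegal
(2,1): no bracket -> illegal
(4,0): flips 1 -> legal
(4,2): flips 1 -> legal
(4,3): no bracket -> illegal
(5,0): flips 2 -> legal
(5,1): no bracket -> illegal
(5,2): no bracket -> illegal

Answer: (0,1) (0,2) (1,1) (4,0) (4,2) (5,0)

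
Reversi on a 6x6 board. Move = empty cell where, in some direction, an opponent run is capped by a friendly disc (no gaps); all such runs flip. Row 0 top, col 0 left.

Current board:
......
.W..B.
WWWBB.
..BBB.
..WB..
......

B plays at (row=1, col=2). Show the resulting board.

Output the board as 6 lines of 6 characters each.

Place B at (1,2); scan 8 dirs for brackets.
Dir NW: first cell '.' (not opp) -> no flip
Dir N: first cell '.' (not opp) -> no flip
Dir NE: first cell '.' (not opp) -> no flip
Dir W: opp run (1,1), next='.' -> no flip
Dir E: first cell '.' (not opp) -> no flip
Dir SW: opp run (2,1), next='.' -> no flip
Dir S: opp run (2,2) capped by B -> flip
Dir SE: first cell 'B' (not opp) -> no flip
All flips: (2,2)

Answer: ......
.WB.B.
WWBBB.
..BBB.
..WB..
......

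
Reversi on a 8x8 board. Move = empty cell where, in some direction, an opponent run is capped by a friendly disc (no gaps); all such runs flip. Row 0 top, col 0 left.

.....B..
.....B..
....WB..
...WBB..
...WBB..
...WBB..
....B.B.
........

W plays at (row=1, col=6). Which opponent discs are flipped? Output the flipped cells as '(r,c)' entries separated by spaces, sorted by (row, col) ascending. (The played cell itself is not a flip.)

Dir NW: opp run (0,5), next=edge -> no flip
Dir N: first cell '.' (not opp) -> no flip
Dir NE: first cell '.' (not opp) -> no flip
Dir W: opp run (1,5), next='.' -> no flip
Dir E: first cell '.' (not opp) -> no flip
Dir SW: opp run (2,5) (3,4) capped by W -> flip
Dir S: first cell '.' (not opp) -> no flip
Dir SE: first cell '.' (not opp) -> no flip

Answer: (2,5) (3,4)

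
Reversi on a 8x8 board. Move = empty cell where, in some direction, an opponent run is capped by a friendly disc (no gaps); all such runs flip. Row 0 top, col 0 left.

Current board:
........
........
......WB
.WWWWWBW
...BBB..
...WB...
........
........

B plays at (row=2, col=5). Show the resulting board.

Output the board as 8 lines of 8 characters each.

Place B at (2,5); scan 8 dirs for brackets.
Dir NW: first cell '.' (not opp) -> no flip
Dir N: first cell '.' (not opp) -> no flip
Dir NE: first cell '.' (not opp) -> no flip
Dir W: first cell '.' (not opp) -> no flip
Dir E: opp run (2,6) capped by B -> flip
Dir SW: opp run (3,4) capped by B -> flip
Dir S: opp run (3,5) capped by B -> flip
Dir SE: first cell 'B' (not opp) -> no flip
All flips: (2,6) (3,4) (3,5)

Answer: ........
........
.....BBB
.WWWBBBW
...BBB..
...WB...
........
........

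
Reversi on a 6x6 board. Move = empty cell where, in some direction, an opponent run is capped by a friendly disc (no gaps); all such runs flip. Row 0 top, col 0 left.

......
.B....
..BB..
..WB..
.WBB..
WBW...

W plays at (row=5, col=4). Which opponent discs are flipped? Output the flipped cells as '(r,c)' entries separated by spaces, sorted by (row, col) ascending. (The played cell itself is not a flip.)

Answer: (4,3)

Derivation:
Dir NW: opp run (4,3) capped by W -> flip
Dir N: first cell '.' (not opp) -> no flip
Dir NE: first cell '.' (not opp) -> no flip
Dir W: first cell '.' (not opp) -> no flip
Dir E: first cell '.' (not opp) -> no flip
Dir SW: edge -> no flip
Dir S: edge -> no flip
Dir SE: edge -> no flip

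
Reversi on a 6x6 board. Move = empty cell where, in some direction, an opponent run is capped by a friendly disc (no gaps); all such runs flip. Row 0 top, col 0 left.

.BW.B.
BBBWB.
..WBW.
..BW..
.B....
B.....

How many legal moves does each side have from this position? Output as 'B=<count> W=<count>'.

-- B to move --
(0,3): flips 2 -> legal
(1,5): no bracket -> illegal
(2,1): flips 1 -> legal
(2,5): flips 1 -> legal
(3,1): flips 2 -> legal
(3,4): flips 2 -> legal
(3,5): no bracket -> illegal
(4,2): no bracket -> illegal
(4,3): flips 1 -> legal
(4,4): flips 2 -> legal
B mobility = 7
-- W to move --
(0,0): flips 2 -> legal
(0,3): no bracket -> illegal
(0,5): no bracket -> illegal
(1,5): flips 1 -> legal
(2,0): flips 1 -> legal
(2,1): no bracket -> illegal
(2,5): no bracket -> illegal
(3,0): no bracket -> illegal
(3,1): flips 1 -> legal
(3,4): no bracket -> illegal
(4,0): no bracket -> illegal
(4,2): flips 1 -> legal
(4,3): no bracket -> illegal
(5,1): no bracket -> illegal
(5,2): no bracket -> illegal
W mobility = 5

Answer: B=7 W=5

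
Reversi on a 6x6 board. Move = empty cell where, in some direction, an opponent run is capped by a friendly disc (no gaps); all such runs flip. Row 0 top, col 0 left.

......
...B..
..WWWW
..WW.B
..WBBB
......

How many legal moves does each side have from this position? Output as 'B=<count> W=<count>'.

Answer: B=5 W=6

Derivation:
-- B to move --
(1,1): flips 2 -> legal
(1,2): no bracket -> illegal
(1,4): no bracket -> illegal
(1,5): flips 1 -> legal
(2,1): flips 1 -> legal
(3,1): flips 1 -> legal
(3,4): no bracket -> illegal
(4,1): flips 1 -> legal
(5,1): no bracket -> illegal
(5,2): no bracket -> illegal
(5,3): no bracket -> illegal
B mobility = 5
-- W to move --
(0,2): flips 1 -> legal
(0,3): flips 1 -> legal
(0,4): flips 1 -> legal
(1,2): no bracket -> illegal
(1,4): no bracket -> illegal
(3,4): no bracket -> illegal
(5,2): no bracket -> illegal
(5,3): flips 1 -> legal
(5,4): flips 1 -> legal
(5,5): flips 3 -> legal
W mobility = 6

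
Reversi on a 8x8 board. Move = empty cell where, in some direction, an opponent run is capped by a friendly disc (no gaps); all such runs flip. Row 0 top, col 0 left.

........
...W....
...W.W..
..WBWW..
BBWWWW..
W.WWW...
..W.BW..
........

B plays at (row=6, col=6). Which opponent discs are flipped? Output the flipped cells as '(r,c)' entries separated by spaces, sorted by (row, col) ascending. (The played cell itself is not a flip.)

Dir NW: first cell '.' (not opp) -> no flip
Dir N: first cell '.' (not opp) -> no flip
Dir NE: first cell '.' (not opp) -> no flip
Dir W: opp run (6,5) capped by B -> flip
Dir E: first cell '.' (not opp) -> no flip
Dir SW: first cell '.' (not opp) -> no flip
Dir S: first cell '.' (not opp) -> no flip
Dir SE: first cell '.' (not opp) -> no flip

Answer: (6,5)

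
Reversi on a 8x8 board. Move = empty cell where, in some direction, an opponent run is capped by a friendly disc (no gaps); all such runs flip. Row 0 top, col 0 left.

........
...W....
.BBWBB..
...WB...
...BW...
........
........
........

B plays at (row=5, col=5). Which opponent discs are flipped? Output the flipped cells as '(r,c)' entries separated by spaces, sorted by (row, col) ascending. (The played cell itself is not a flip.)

Dir NW: opp run (4,4) (3,3) capped by B -> flip
Dir N: first cell '.' (not opp) -> no flip
Dir NE: first cell '.' (not opp) -> no flip
Dir W: first cell '.' (not opp) -> no flip
Dir E: first cell '.' (not opp) -> no flip
Dir SW: first cell '.' (not opp) -> no flip
Dir S: first cell '.' (not opp) -> no flip
Dir SE: first cell '.' (not opp) -> no flip

Answer: (3,3) (4,4)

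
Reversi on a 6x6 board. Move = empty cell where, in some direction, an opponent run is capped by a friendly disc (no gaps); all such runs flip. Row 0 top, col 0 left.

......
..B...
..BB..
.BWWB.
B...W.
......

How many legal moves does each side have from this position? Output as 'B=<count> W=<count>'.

Answer: B=5 W=7

Derivation:
-- B to move --
(2,1): no bracket -> illegal
(2,4): no bracket -> illegal
(3,5): no bracket -> illegal
(4,1): flips 1 -> legal
(4,2): flips 1 -> legal
(4,3): flips 1 -> legal
(4,5): no bracket -> illegal
(5,3): no bracket -> illegal
(5,4): flips 1 -> legal
(5,5): flips 2 -> legal
B mobility = 5
-- W to move --
(0,1): no bracket -> illegal
(0,2): flips 2 -> legal
(0,3): no bracket -> illegal
(1,1): flips 1 -> legal
(1,3): flips 1 -> legal
(1,4): flips 1 -> legal
(2,0): no bracket -> illegal
(2,1): no bracket -> illegal
(2,4): flips 1 -> legal
(2,5): no bracket -> illegal
(3,0): flips 1 -> legal
(3,5): flips 1 -> legal
(4,1): no bracket -> illegal
(4,2): no bracket -> illegal
(4,3): no bracket -> illegal
(4,5): no bracket -> illegal
(5,0): no bracket -> illegal
(5,1): no bracket -> illegal
W mobility = 7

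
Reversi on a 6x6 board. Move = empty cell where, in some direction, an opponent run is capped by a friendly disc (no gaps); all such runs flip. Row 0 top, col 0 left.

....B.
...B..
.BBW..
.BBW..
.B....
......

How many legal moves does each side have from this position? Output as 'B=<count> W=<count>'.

Answer: B=5 W=5

Derivation:
-- B to move --
(1,2): no bracket -> illegal
(1,4): flips 1 -> legal
(2,4): flips 1 -> legal
(3,4): flips 1 -> legal
(4,2): no bracket -> illegal
(4,3): flips 2 -> legal
(4,4): flips 1 -> legal
B mobility = 5
-- W to move --
(0,2): no bracket -> illegal
(0,3): flips 1 -> legal
(0,5): no bracket -> illegal
(1,0): no bracket -> illegal
(1,1): flips 1 -> legal
(1,2): no bracket -> illegal
(1,4): no bracket -> illegal
(1,5): no bracket -> illegal
(2,0): flips 2 -> legal
(2,4): no bracket -> illegal
(3,0): flips 2 -> legal
(4,0): no bracket -> illegal
(4,2): no bracket -> illegal
(4,3): no bracket -> illegal
(5,0): flips 2 -> legal
(5,1): no bracket -> illegal
(5,2): no bracket -> illegal
W mobility = 5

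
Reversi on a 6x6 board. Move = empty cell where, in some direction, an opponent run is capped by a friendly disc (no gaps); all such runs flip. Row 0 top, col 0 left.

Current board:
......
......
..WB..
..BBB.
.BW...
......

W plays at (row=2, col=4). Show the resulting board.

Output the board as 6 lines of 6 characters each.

Answer: ......
......
..WWW.
..BWB.
.BW...
......

Derivation:
Place W at (2,4); scan 8 dirs for brackets.
Dir NW: first cell '.' (not opp) -> no flip
Dir N: first cell '.' (not opp) -> no flip
Dir NE: first cell '.' (not opp) -> no flip
Dir W: opp run (2,3) capped by W -> flip
Dir E: first cell '.' (not opp) -> no flip
Dir SW: opp run (3,3) capped by W -> flip
Dir S: opp run (3,4), next='.' -> no flip
Dir SE: first cell '.' (not opp) -> no flip
All flips: (2,3) (3,3)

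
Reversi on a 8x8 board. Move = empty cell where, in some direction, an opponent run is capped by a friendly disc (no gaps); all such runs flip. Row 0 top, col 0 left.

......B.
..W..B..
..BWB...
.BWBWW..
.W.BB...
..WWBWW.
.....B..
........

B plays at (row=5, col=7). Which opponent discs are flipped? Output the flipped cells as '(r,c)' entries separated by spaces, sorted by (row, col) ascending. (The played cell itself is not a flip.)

Dir NW: first cell '.' (not opp) -> no flip
Dir N: first cell '.' (not opp) -> no flip
Dir NE: edge -> no flip
Dir W: opp run (5,6) (5,5) capped by B -> flip
Dir E: edge -> no flip
Dir SW: first cell '.' (not opp) -> no flip
Dir S: first cell '.' (not opp) -> no flip
Dir SE: edge -> no flip

Answer: (5,5) (5,6)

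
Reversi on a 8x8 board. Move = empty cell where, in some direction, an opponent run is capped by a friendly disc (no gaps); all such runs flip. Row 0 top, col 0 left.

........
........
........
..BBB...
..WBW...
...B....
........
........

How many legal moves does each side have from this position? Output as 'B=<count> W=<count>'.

Answer: B=8 W=4

Derivation:
-- B to move --
(3,1): flips 1 -> legal
(3,5): flips 1 -> legal
(4,1): flips 1 -> legal
(4,5): flips 1 -> legal
(5,1): flips 1 -> legal
(5,2): flips 1 -> legal
(5,4): flips 1 -> legal
(5,5): flips 1 -> legal
B mobility = 8
-- W to move --
(2,1): no bracket -> illegal
(2,2): flips 2 -> legal
(2,3): no bracket -> illegal
(2,4): flips 2 -> legal
(2,5): no bracket -> illegal
(3,1): no bracket -> illegal
(3,5): no bracket -> illegal
(4,1): no bracket -> illegal
(4,5): no bracket -> illegal
(5,2): no bracket -> illegal
(5,4): no bracket -> illegal
(6,2): flips 1 -> legal
(6,3): no bracket -> illegal
(6,4): flips 1 -> legal
W mobility = 4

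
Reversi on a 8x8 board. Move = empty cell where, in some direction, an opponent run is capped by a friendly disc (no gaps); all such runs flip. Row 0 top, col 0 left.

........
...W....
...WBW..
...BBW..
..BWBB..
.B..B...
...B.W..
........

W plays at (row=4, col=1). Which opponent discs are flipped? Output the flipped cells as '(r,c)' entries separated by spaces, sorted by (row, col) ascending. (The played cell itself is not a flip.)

Answer: (4,2)

Derivation:
Dir NW: first cell '.' (not opp) -> no flip
Dir N: first cell '.' (not opp) -> no flip
Dir NE: first cell '.' (not opp) -> no flip
Dir W: first cell '.' (not opp) -> no flip
Dir E: opp run (4,2) capped by W -> flip
Dir SW: first cell '.' (not opp) -> no flip
Dir S: opp run (5,1), next='.' -> no flip
Dir SE: first cell '.' (not opp) -> no flip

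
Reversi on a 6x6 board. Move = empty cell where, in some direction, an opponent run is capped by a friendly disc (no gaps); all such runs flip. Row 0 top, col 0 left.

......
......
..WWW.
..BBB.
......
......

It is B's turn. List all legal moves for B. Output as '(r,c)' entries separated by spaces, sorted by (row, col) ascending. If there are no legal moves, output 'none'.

Answer: (1,1) (1,2) (1,3) (1,4) (1,5)

Derivation:
(1,1): flips 1 -> legal
(1,2): flips 2 -> legal
(1,3): flips 1 -> legal
(1,4): flips 2 -> legal
(1,5): flips 1 -> legal
(2,1): no bracket -> illegal
(2,5): no bracket -> illegal
(3,1): no bracket -> illegal
(3,5): no bracket -> illegal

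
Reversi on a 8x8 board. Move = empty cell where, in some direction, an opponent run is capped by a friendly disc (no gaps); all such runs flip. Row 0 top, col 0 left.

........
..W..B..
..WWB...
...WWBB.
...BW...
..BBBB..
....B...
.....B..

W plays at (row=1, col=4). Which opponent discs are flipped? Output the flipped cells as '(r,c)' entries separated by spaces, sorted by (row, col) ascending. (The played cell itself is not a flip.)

Dir NW: first cell '.' (not opp) -> no flip
Dir N: first cell '.' (not opp) -> no flip
Dir NE: first cell '.' (not opp) -> no flip
Dir W: first cell '.' (not opp) -> no flip
Dir E: opp run (1,5), next='.' -> no flip
Dir SW: first cell 'W' (not opp) -> no flip
Dir S: opp run (2,4) capped by W -> flip
Dir SE: first cell '.' (not opp) -> no flip

Answer: (2,4)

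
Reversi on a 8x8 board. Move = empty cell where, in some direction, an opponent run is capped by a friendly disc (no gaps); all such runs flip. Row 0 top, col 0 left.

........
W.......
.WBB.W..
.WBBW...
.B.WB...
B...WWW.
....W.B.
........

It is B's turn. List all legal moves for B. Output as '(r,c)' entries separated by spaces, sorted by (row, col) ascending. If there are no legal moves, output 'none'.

Answer: (1,1) (2,0) (2,4) (3,0) (3,5) (4,0) (4,2) (4,5) (4,6) (5,3) (6,5) (7,4)

Derivation:
(0,0): no bracket -> illegal
(0,1): no bracket -> illegal
(1,1): flips 2 -> legal
(1,2): no bracket -> illegal
(1,4): no bracket -> illegal
(1,5): no bracket -> illegal
(1,6): no bracket -> illegal
(2,0): flips 1 -> legal
(2,4): flips 1 -> legal
(2,6): no bracket -> illegal
(3,0): flips 1 -> legal
(3,5): flips 1 -> legal
(3,6): no bracket -> illegal
(4,0): flips 1 -> legal
(4,2): flips 1 -> legal
(4,5): flips 1 -> legal
(4,6): flips 1 -> legal
(4,7): no bracket -> illegal
(5,2): no bracket -> illegal
(5,3): flips 1 -> legal
(5,7): no bracket -> illegal
(6,3): no bracket -> illegal
(6,5): flips 2 -> legal
(6,7): no bracket -> illegal
(7,3): no bracket -> illegal
(7,4): flips 2 -> legal
(7,5): no bracket -> illegal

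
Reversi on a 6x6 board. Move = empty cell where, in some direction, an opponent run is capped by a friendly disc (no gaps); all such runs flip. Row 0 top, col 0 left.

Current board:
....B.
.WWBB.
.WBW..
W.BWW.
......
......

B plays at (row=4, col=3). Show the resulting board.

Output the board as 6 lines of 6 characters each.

Place B at (4,3); scan 8 dirs for brackets.
Dir NW: first cell 'B' (not opp) -> no flip
Dir N: opp run (3,3) (2,3) capped by B -> flip
Dir NE: opp run (3,4), next='.' -> no flip
Dir W: first cell '.' (not opp) -> no flip
Dir E: first cell '.' (not opp) -> no flip
Dir SW: first cell '.' (not opp) -> no flip
Dir S: first cell '.' (not opp) -> no flip
Dir SE: first cell '.' (not opp) -> no flip
All flips: (2,3) (3,3)

Answer: ....B.
.WWBB.
.WBB..
W.BBW.
...B..
......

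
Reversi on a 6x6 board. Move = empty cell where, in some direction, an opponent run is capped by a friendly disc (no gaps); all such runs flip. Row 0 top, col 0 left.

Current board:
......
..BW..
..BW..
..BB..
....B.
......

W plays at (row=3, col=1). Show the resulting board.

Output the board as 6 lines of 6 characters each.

Place W at (3,1); scan 8 dirs for brackets.
Dir NW: first cell '.' (not opp) -> no flip
Dir N: first cell '.' (not opp) -> no flip
Dir NE: opp run (2,2) capped by W -> flip
Dir W: first cell '.' (not opp) -> no flip
Dir E: opp run (3,2) (3,3), next='.' -> no flip
Dir SW: first cell '.' (not opp) -> no flip
Dir S: first cell '.' (not opp) -> no flip
Dir SE: first cell '.' (not opp) -> no flip
All flips: (2,2)

Answer: ......
..BW..
..WW..
.WBB..
....B.
......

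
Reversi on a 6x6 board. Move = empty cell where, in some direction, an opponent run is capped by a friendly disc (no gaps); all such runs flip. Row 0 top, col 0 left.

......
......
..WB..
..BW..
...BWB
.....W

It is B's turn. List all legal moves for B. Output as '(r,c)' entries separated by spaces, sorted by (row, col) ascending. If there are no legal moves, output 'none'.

(1,1): no bracket -> illegal
(1,2): flips 1 -> legal
(1,3): no bracket -> illegal
(2,1): flips 1 -> legal
(2,4): no bracket -> illegal
(3,1): no bracket -> illegal
(3,4): flips 1 -> legal
(3,5): no bracket -> illegal
(4,2): no bracket -> illegal
(5,3): no bracket -> illegal
(5,4): no bracket -> illegal

Answer: (1,2) (2,1) (3,4)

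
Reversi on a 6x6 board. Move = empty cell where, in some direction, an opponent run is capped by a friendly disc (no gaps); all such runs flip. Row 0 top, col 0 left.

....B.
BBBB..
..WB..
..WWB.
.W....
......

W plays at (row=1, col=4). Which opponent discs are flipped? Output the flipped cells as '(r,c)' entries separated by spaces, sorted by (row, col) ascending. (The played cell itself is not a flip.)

Dir NW: first cell '.' (not opp) -> no flip
Dir N: opp run (0,4), next=edge -> no flip
Dir NE: first cell '.' (not opp) -> no flip
Dir W: opp run (1,3) (1,2) (1,1) (1,0), next=edge -> no flip
Dir E: first cell '.' (not opp) -> no flip
Dir SW: opp run (2,3) capped by W -> flip
Dir S: first cell '.' (not opp) -> no flip
Dir SE: first cell '.' (not opp) -> no flip

Answer: (2,3)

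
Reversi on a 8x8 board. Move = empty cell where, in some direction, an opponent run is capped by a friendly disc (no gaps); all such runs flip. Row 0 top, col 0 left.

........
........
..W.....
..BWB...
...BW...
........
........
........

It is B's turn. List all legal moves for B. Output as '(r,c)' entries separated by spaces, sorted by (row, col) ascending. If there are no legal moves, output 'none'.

(1,1): no bracket -> illegal
(1,2): flips 1 -> legal
(1,3): no bracket -> illegal
(2,1): no bracket -> illegal
(2,3): flips 1 -> legal
(2,4): no bracket -> illegal
(3,1): no bracket -> illegal
(3,5): no bracket -> illegal
(4,2): no bracket -> illegal
(4,5): flips 1 -> legal
(5,3): no bracket -> illegal
(5,4): flips 1 -> legal
(5,5): no bracket -> illegal

Answer: (1,2) (2,3) (4,5) (5,4)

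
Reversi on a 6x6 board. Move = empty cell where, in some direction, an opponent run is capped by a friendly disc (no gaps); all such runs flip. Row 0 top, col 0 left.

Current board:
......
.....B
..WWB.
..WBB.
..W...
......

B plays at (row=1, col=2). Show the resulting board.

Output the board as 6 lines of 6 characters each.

Answer: ......
..B..B
..WBB.
..WBB.
..W...
......

Derivation:
Place B at (1,2); scan 8 dirs for brackets.
Dir NW: first cell '.' (not opp) -> no flip
Dir N: first cell '.' (not opp) -> no flip
Dir NE: first cell '.' (not opp) -> no flip
Dir W: first cell '.' (not opp) -> no flip
Dir E: first cell '.' (not opp) -> no flip
Dir SW: first cell '.' (not opp) -> no flip
Dir S: opp run (2,2) (3,2) (4,2), next='.' -> no flip
Dir SE: opp run (2,3) capped by B -> flip
All flips: (2,3)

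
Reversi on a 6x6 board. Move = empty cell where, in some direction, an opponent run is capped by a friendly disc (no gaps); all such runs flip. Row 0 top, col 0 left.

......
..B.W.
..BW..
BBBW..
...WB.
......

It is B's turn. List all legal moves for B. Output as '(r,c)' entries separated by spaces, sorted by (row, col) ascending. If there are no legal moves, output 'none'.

Answer: (0,5) (2,4) (3,4) (4,2) (5,4)

Derivation:
(0,3): no bracket -> illegal
(0,4): no bracket -> illegal
(0,5): flips 2 -> legal
(1,3): no bracket -> illegal
(1,5): no bracket -> illegal
(2,4): flips 1 -> legal
(2,5): no bracket -> illegal
(3,4): flips 2 -> legal
(4,2): flips 1 -> legal
(5,2): no bracket -> illegal
(5,3): no bracket -> illegal
(5,4): flips 1 -> legal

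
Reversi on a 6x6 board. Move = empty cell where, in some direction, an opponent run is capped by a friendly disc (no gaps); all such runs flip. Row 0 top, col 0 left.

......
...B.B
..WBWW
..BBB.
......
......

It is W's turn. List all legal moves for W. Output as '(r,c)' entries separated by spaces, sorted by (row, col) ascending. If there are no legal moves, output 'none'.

(0,2): flips 1 -> legal
(0,3): no bracket -> illegal
(0,4): flips 1 -> legal
(0,5): flips 1 -> legal
(1,2): no bracket -> illegal
(1,4): no bracket -> illegal
(2,1): no bracket -> illegal
(3,1): no bracket -> illegal
(3,5): no bracket -> illegal
(4,1): no bracket -> illegal
(4,2): flips 2 -> legal
(4,3): flips 1 -> legal
(4,4): flips 2 -> legal
(4,5): no bracket -> illegal

Answer: (0,2) (0,4) (0,5) (4,2) (4,3) (4,4)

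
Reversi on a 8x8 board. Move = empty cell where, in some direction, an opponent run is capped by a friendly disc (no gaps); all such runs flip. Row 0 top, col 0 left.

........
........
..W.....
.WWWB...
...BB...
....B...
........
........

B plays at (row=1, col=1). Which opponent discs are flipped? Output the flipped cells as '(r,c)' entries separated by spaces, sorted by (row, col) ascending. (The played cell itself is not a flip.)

Dir NW: first cell '.' (not opp) -> no flip
Dir N: first cell '.' (not opp) -> no flip
Dir NE: first cell '.' (not opp) -> no flip
Dir W: first cell '.' (not opp) -> no flip
Dir E: first cell '.' (not opp) -> no flip
Dir SW: first cell '.' (not opp) -> no flip
Dir S: first cell '.' (not opp) -> no flip
Dir SE: opp run (2,2) (3,3) capped by B -> flip

Answer: (2,2) (3,3)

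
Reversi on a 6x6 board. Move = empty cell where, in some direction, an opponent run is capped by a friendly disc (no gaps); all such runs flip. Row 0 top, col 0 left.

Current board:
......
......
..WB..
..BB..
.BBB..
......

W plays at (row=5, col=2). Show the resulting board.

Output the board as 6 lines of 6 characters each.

Answer: ......
......
..WB..
..WB..
.BWB..
..W...

Derivation:
Place W at (5,2); scan 8 dirs for brackets.
Dir NW: opp run (4,1), next='.' -> no flip
Dir N: opp run (4,2) (3,2) capped by W -> flip
Dir NE: opp run (4,3), next='.' -> no flip
Dir W: first cell '.' (not opp) -> no flip
Dir E: first cell '.' (not opp) -> no flip
Dir SW: edge -> no flip
Dir S: edge -> no flip
Dir SE: edge -> no flip
All flips: (3,2) (4,2)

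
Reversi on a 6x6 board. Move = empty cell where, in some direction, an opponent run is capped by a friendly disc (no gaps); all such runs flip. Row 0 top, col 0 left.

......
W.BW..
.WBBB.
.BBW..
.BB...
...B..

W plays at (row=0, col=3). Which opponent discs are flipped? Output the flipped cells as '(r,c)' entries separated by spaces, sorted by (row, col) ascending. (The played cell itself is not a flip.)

Answer: (1,2)

Derivation:
Dir NW: edge -> no flip
Dir N: edge -> no flip
Dir NE: edge -> no flip
Dir W: first cell '.' (not opp) -> no flip
Dir E: first cell '.' (not opp) -> no flip
Dir SW: opp run (1,2) capped by W -> flip
Dir S: first cell 'W' (not opp) -> no flip
Dir SE: first cell '.' (not opp) -> no flip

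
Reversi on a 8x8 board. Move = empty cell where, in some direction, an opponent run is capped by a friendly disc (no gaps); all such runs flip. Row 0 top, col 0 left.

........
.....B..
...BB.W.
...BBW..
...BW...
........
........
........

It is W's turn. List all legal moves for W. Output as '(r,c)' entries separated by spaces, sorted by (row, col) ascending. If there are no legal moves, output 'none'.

Answer: (0,4) (1,3) (1,4) (2,2) (3,2) (4,2)

Derivation:
(0,4): flips 1 -> legal
(0,5): no bracket -> illegal
(0,6): no bracket -> illegal
(1,2): no bracket -> illegal
(1,3): flips 1 -> legal
(1,4): flips 2 -> legal
(1,6): no bracket -> illegal
(2,2): flips 1 -> legal
(2,5): no bracket -> illegal
(3,2): flips 2 -> legal
(4,2): flips 1 -> legal
(4,5): no bracket -> illegal
(5,2): no bracket -> illegal
(5,3): no bracket -> illegal
(5,4): no bracket -> illegal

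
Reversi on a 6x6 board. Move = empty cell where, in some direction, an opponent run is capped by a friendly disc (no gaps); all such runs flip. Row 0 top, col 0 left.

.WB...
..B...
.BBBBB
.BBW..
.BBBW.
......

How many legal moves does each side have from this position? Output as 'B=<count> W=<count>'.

Answer: B=4 W=9

Derivation:
-- B to move --
(0,0): flips 1 -> legal
(1,0): no bracket -> illegal
(1,1): no bracket -> illegal
(3,4): flips 1 -> legal
(3,5): no bracket -> illegal
(4,5): flips 1 -> legal
(5,3): no bracket -> illegal
(5,4): no bracket -> illegal
(5,5): flips 2 -> legal
B mobility = 4
-- W to move --
(0,3): flips 1 -> legal
(1,0): no bracket -> illegal
(1,1): flips 1 -> legal
(1,3): flips 1 -> legal
(1,4): no bracket -> illegal
(1,5): flips 1 -> legal
(2,0): no bracket -> illegal
(3,0): flips 2 -> legal
(3,4): flips 2 -> legal
(3,5): no bracket -> illegal
(4,0): flips 3 -> legal
(5,0): no bracket -> illegal
(5,1): flips 1 -> legal
(5,2): no bracket -> illegal
(5,3): flips 1 -> legal
(5,4): no bracket -> illegal
W mobility = 9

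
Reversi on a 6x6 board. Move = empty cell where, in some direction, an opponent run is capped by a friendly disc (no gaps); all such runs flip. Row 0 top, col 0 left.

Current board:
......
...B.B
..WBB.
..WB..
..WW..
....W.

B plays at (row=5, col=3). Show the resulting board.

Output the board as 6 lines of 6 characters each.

Place B at (5,3); scan 8 dirs for brackets.
Dir NW: opp run (4,2), next='.' -> no flip
Dir N: opp run (4,3) capped by B -> flip
Dir NE: first cell '.' (not opp) -> no flip
Dir W: first cell '.' (not opp) -> no flip
Dir E: opp run (5,4), next='.' -> no flip
Dir SW: edge -> no flip
Dir S: edge -> no flip
Dir SE: edge -> no flip
All flips: (4,3)

Answer: ......
...B.B
..WBB.
..WB..
..WB..
...BW.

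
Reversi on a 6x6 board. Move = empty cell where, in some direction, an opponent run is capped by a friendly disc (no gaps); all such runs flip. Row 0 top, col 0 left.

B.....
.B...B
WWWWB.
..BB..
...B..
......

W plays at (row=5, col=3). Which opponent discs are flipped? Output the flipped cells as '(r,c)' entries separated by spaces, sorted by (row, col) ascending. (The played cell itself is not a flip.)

Answer: (3,3) (4,3)

Derivation:
Dir NW: first cell '.' (not opp) -> no flip
Dir N: opp run (4,3) (3,3) capped by W -> flip
Dir NE: first cell '.' (not opp) -> no flip
Dir W: first cell '.' (not opp) -> no flip
Dir E: first cell '.' (not opp) -> no flip
Dir SW: edge -> no flip
Dir S: edge -> no flip
Dir SE: edge -> no flip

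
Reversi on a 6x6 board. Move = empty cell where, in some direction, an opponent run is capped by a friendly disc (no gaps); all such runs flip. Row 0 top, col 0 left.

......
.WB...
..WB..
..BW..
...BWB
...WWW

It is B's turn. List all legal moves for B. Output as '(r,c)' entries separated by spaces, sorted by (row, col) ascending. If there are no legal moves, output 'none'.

Answer: (1,0) (2,1) (3,4)

Derivation:
(0,0): no bracket -> illegal
(0,1): no bracket -> illegal
(0,2): no bracket -> illegal
(1,0): flips 1 -> legal
(1,3): no bracket -> illegal
(2,0): no bracket -> illegal
(2,1): flips 1 -> legal
(2,4): no bracket -> illegal
(3,1): no bracket -> illegal
(3,4): flips 1 -> legal
(3,5): no bracket -> illegal
(4,2): no bracket -> illegal
(5,2): no bracket -> illegal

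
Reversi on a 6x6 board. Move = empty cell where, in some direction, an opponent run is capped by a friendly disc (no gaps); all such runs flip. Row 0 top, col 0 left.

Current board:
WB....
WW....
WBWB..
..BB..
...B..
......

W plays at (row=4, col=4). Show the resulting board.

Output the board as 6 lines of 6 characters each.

Place W at (4,4); scan 8 dirs for brackets.
Dir NW: opp run (3,3) capped by W -> flip
Dir N: first cell '.' (not opp) -> no flip
Dir NE: first cell '.' (not opp) -> no flip
Dir W: opp run (4,3), next='.' -> no flip
Dir E: first cell '.' (not opp) -> no flip
Dir SW: first cell '.' (not opp) -> no flip
Dir S: first cell '.' (not opp) -> no flip
Dir SE: first cell '.' (not opp) -> no flip
All flips: (3,3)

Answer: WB....
WW....
WBWB..
..BW..
...BW.
......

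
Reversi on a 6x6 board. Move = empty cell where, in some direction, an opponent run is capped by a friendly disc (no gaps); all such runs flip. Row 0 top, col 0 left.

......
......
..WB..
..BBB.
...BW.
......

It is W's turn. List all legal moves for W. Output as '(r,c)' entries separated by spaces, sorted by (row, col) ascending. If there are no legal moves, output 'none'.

(1,2): no bracket -> illegal
(1,3): no bracket -> illegal
(1,4): no bracket -> illegal
(2,1): no bracket -> illegal
(2,4): flips 2 -> legal
(2,5): no bracket -> illegal
(3,1): no bracket -> illegal
(3,5): no bracket -> illegal
(4,1): no bracket -> illegal
(4,2): flips 2 -> legal
(4,5): no bracket -> illegal
(5,2): no bracket -> illegal
(5,3): no bracket -> illegal
(5,4): no bracket -> illegal

Answer: (2,4) (4,2)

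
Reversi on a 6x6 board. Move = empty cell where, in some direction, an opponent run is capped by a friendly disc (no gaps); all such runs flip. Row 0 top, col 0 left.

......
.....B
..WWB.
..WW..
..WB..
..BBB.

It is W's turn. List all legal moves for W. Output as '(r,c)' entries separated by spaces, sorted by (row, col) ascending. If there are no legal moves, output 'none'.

Answer: (2,5) (4,4)

Derivation:
(0,4): no bracket -> illegal
(0,5): no bracket -> illegal
(1,3): no bracket -> illegal
(1,4): no bracket -> illegal
(2,5): flips 1 -> legal
(3,4): no bracket -> illegal
(3,5): no bracket -> illegal
(4,1): no bracket -> illegal
(4,4): flips 1 -> legal
(4,5): no bracket -> illegal
(5,1): no bracket -> illegal
(5,5): no bracket -> illegal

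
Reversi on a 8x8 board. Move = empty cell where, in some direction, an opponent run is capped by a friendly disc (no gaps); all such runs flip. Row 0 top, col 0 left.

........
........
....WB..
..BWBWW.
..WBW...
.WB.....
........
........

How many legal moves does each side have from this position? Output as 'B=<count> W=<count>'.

-- B to move --
(1,3): no bracket -> illegal
(1,4): flips 1 -> legal
(1,5): no bracket -> illegal
(2,2): no bracket -> illegal
(2,3): flips 2 -> legal
(2,6): no bracket -> illegal
(2,7): no bracket -> illegal
(3,1): no bracket -> illegal
(3,7): flips 2 -> legal
(4,0): no bracket -> illegal
(4,1): flips 1 -> legal
(4,5): flips 2 -> legal
(4,6): no bracket -> illegal
(4,7): flips 1 -> legal
(5,0): flips 1 -> legal
(5,3): no bracket -> illegal
(5,4): flips 1 -> legal
(5,5): no bracket -> illegal
(6,0): no bracket -> illegal
(6,1): no bracket -> illegal
(6,2): no bracket -> illegal
B mobility = 8
-- W to move --
(1,4): flips 1 -> legal
(1,5): flips 1 -> legal
(1,6): no bracket -> illegal
(2,1): no bracket -> illegal
(2,2): flips 1 -> legal
(2,3): no bracket -> illegal
(2,6): flips 1 -> legal
(3,1): flips 1 -> legal
(4,1): no bracket -> illegal
(4,5): no bracket -> illegal
(5,3): flips 2 -> legal
(5,4): no bracket -> illegal
(6,1): no bracket -> illegal
(6,2): flips 1 -> legal
(6,3): no bracket -> illegal
W mobility = 7

Answer: B=8 W=7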